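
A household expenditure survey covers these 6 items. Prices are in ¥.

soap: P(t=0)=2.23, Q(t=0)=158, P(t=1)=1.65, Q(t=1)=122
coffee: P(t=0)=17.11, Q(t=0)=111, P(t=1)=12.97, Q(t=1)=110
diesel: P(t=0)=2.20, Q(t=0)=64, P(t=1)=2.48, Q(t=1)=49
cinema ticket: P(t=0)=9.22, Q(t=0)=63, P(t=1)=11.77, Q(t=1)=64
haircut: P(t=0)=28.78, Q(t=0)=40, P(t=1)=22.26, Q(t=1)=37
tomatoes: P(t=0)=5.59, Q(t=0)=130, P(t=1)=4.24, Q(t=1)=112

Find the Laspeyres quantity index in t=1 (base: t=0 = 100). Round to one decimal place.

93.6

Laspeyres quantity index uses base-period prices as weights.
ΣP(t=0)·Q(t=1) = 2.23×122 + 17.11×110 + 2.20×49 + 9.22×64 + 28.78×37 + 5.59×112 = 272.06 + 1882.1 + 107.8 + 590.08 + 1064.86 + 626.08 = 4542.98
ΣP(t=0)·Q(t=0) = 2.23×158 + 17.11×111 + 2.20×64 + 9.22×63 + 28.78×40 + 5.59×130 = 352.34 + 1899.21 + 140.8 + 580.86 + 1151.2 + 726.7 = 4851.11
Index = 4542.98 / 4851.11 × 100 = 93.6483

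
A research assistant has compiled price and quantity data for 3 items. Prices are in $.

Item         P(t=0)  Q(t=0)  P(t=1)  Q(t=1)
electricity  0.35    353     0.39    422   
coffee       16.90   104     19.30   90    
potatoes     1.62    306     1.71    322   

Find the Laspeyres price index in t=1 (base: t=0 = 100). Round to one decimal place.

Laspeyres price index uses base-period quantities as weights.
ΣP(t=1)·Q(t=0) = 0.39×353 + 19.30×104 + 1.71×306 = 137.67 + 2007.2 + 523.26 = 2668.13
ΣP(t=0)·Q(t=0) = 0.35×353 + 16.90×104 + 1.62×306 = 123.55 + 1757.6 + 495.72 = 2376.87
Index = 2668.13 / 2376.87 × 100 = 112.2539

112.3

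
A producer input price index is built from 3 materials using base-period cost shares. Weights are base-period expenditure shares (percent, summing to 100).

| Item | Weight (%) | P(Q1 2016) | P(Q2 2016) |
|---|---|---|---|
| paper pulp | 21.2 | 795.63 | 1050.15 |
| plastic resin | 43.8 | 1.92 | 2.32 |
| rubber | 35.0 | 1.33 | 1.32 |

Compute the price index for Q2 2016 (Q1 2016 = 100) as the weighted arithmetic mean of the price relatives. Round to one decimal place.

115.6

paper pulp: 21.2 × (1050.15/795.63) = 21.2 × 1.319897 = 27.9818
plastic resin: 43.8 × (2.32/1.92) = 43.8 × 1.208333 = 52.9250
rubber: 35.0 × (1.32/1.33) = 35.0 × 0.992481 = 34.7368
Index = Σ wᵢ·(p₁ᵢ/p₀ᵢ) = 27.9818 + 52.9250 + 34.7368 = 115.6437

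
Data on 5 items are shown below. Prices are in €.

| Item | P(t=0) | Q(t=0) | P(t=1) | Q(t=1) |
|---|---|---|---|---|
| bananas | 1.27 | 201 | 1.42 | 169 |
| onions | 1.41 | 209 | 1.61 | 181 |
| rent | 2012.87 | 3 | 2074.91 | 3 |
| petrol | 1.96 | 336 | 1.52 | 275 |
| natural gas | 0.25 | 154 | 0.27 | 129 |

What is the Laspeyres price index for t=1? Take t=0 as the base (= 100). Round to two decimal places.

101.56

Laspeyres price index uses base-period quantities as weights.
ΣP(t=1)·Q(t=0) = 1.42×201 + 1.61×209 + 2074.91×3 + 1.52×336 + 0.27×154 = 285.42 + 336.49 + 6224.73 + 510.72 + 41.58 = 7398.94
ΣP(t=0)·Q(t=0) = 1.27×201 + 1.41×209 + 2012.87×3 + 1.96×336 + 0.25×154 = 255.27 + 294.69 + 6038.61 + 658.56 + 38.5 = 7285.63
Index = 7398.94 / 7285.63 × 100 = 101.5553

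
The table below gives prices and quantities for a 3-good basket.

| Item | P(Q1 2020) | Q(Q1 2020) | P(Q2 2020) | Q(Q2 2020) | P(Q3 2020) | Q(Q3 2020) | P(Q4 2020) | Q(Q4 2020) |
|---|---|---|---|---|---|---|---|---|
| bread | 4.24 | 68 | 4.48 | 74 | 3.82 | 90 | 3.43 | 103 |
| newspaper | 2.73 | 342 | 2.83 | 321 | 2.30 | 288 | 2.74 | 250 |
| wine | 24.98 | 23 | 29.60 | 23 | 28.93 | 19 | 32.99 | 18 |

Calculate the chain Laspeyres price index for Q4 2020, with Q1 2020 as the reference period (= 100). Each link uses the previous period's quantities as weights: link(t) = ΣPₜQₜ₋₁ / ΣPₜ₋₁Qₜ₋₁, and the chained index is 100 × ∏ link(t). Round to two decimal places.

105.81

Link Q1 2020→Q2 2020:
ΣP(Q2 2020)Q(Q1 2020) = 4.48×68 + 2.83×342 + 29.60×23 = 304.64 + 967.86 + 680.8 = 1953.3
ΣP(Q1 2020)Q(Q1 2020) = 4.24×68 + 2.73×342 + 24.98×23 = 288.32 + 933.66 + 574.54 = 1796.52
link = 1953.3/1796.52 = 1.087269
Link Q2 2020→Q3 2020:
ΣP(Q3 2020)Q(Q2 2020) = 3.82×74 + 2.30×321 + 28.93×23 = 282.68 + 738.3 + 665.39 = 1686.37
ΣP(Q2 2020)Q(Q2 2020) = 4.48×74 + 2.83×321 + 29.60×23 = 331.52 + 908.43 + 680.8 = 1920.75
link = 1686.37/1920.75 = 0.877975
Link Q3 2020→Q4 2020:
ΣP(Q4 2020)Q(Q3 2020) = 3.43×90 + 2.74×288 + 32.99×19 = 308.7 + 789.12 + 626.81 = 1724.63
ΣP(Q3 2020)Q(Q3 2020) = 3.82×90 + 2.30×288 + 28.93×19 = 343.8 + 662.4 + 549.67 = 1555.87
link = 1724.63/1555.87 = 1.108467
Chained index = 100 × 1.087269 × 0.877975 × 1.108467 = 105.8136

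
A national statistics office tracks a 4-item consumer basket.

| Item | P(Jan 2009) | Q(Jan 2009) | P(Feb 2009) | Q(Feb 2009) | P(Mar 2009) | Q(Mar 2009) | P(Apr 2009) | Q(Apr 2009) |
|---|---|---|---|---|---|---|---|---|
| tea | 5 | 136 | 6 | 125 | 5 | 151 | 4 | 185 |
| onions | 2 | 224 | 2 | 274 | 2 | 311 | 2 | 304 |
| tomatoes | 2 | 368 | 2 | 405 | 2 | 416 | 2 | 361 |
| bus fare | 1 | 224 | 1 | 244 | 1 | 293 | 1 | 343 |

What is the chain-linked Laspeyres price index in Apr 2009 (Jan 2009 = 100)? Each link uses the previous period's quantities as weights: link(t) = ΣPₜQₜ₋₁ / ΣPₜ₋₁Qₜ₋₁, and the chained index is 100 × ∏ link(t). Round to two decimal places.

94.77

Link Jan 2009→Feb 2009:
ΣP(Feb 2009)Q(Jan 2009) = 6×136 + 2×224 + 2×368 + 1×224 = 816 + 448 + 736 + 224 = 2224
ΣP(Jan 2009)Q(Jan 2009) = 5×136 + 2×224 + 2×368 + 1×224 = 680 + 448 + 736 + 224 = 2088
link = 2224/2088 = 1.065134
Link Feb 2009→Mar 2009:
ΣP(Mar 2009)Q(Feb 2009) = 5×125 + 2×274 + 2×405 + 1×244 = 625 + 548 + 810 + 244 = 2227
ΣP(Feb 2009)Q(Feb 2009) = 6×125 + 2×274 + 2×405 + 1×244 = 750 + 548 + 810 + 244 = 2352
link = 2227/2352 = 0.946854
Link Mar 2009→Apr 2009:
ΣP(Apr 2009)Q(Mar 2009) = 4×151 + 2×311 + 2×416 + 1×293 = 604 + 622 + 832 + 293 = 2351
ΣP(Mar 2009)Q(Mar 2009) = 5×151 + 2×311 + 2×416 + 1×293 = 755 + 622 + 832 + 293 = 2502
link = 2351/2502 = 0.939648
Chained index = 100 × 1.065134 × 0.946854 × 0.939648 = 94.7660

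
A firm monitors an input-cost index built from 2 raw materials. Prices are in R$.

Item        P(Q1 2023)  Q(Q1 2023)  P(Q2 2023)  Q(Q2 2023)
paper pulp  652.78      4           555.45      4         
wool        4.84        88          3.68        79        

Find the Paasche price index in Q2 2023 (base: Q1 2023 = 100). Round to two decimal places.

83.93

Paasche price index uses current-period quantities as weights.
ΣP(Q2 2023)·Q(Q2 2023) = 555.45×4 + 3.68×79 = 2221.8 + 290.72 = 2512.52
ΣP(Q1 2023)·Q(Q2 2023) = 652.78×4 + 4.84×79 = 2611.12 + 382.36 = 2993.48
Index = 2512.52 / 2993.48 × 100 = 83.9331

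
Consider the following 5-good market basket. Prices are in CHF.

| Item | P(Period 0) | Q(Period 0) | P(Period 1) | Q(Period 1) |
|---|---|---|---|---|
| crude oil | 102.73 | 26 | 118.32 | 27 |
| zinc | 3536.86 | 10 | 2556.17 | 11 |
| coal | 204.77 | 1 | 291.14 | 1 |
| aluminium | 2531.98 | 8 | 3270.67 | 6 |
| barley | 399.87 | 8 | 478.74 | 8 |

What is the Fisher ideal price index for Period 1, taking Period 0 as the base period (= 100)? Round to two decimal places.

93.40

Laspeyres component (base-period weights):
ΣP(Period 1)Q(Period 0) = 118.32×26 + 2556.17×10 + 291.14×1 + 3270.67×8 + 478.74×8 = 3076.32 + 25561.7 + 291.14 + 26165.36 + 3829.92 = 58924.44
ΣP(Period 0)Q(Period 0) = 102.73×26 + 3536.86×10 + 204.77×1 + 2531.98×8 + 399.87×8 = 2670.98 + 35368.6 + 204.77 + 20255.84 + 3198.96 = 61699.15
L = 58924.44 / 61699.15 × 100 = 95.5028
Paasche component (current-period weights):
ΣP(Period 1)Q(Period 1) = 118.32×27 + 2556.17×11 + 291.14×1 + 3270.67×6 + 478.74×8 = 3194.64 + 28117.87 + 291.14 + 19624.02 + 3829.92 = 55057.59
ΣP(Period 0)Q(Period 1) = 102.73×27 + 3536.86×11 + 204.77×1 + 2531.98×6 + 399.87×8 = 2773.71 + 38905.46 + 204.77 + 15191.88 + 3198.96 = 60274.78
P = 55057.59 / 60274.78 × 100 = 91.3443
Fisher = √(L × P) = √(95.5028 × 91.3443) = 93.4004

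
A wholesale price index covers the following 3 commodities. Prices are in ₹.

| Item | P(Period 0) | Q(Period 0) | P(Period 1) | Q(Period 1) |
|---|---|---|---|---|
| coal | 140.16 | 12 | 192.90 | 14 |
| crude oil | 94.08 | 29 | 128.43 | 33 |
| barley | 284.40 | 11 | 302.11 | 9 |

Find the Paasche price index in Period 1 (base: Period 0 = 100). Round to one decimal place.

Paasche price index uses current-period quantities as weights.
ΣP(Period 1)·Q(Period 1) = 192.90×14 + 128.43×33 + 302.11×9 = 2700.6 + 4238.19 + 2718.99 = 9657.78
ΣP(Period 0)·Q(Period 1) = 140.16×14 + 94.08×33 + 284.40×9 = 1962.24 + 3104.64 + 2559.6 = 7626.48
Index = 9657.78 / 7626.48 × 100 = 126.6348

126.6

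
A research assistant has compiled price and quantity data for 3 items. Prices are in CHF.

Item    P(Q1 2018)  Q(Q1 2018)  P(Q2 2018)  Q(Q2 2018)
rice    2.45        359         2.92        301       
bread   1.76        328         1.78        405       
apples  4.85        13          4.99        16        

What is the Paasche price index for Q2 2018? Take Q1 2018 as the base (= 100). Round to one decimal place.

109.9

Paasche price index uses current-period quantities as weights.
ΣP(Q2 2018)·Q(Q2 2018) = 2.92×301 + 1.78×405 + 4.99×16 = 878.92 + 720.9 + 79.84 = 1679.66
ΣP(Q1 2018)·Q(Q2 2018) = 2.45×301 + 1.76×405 + 4.85×16 = 737.45 + 712.8 + 77.6 = 1527.85
Index = 1679.66 / 1527.85 × 100 = 109.9362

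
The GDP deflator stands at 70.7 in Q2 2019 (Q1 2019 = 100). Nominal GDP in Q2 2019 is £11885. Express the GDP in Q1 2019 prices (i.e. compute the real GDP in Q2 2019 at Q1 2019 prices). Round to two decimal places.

Real = Nominal ÷ (Index/100) = 11885 ÷ (70.7/100)
     = 11885 ÷ 0.707 = 16810.4668

16810.47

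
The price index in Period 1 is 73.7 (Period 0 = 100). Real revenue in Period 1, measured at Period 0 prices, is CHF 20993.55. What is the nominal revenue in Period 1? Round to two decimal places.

15472.25

Nominal = Real × (Index/100) = 20993.55 × (73.7/100)
        = 20993.55 × 0.737 = 15472.2463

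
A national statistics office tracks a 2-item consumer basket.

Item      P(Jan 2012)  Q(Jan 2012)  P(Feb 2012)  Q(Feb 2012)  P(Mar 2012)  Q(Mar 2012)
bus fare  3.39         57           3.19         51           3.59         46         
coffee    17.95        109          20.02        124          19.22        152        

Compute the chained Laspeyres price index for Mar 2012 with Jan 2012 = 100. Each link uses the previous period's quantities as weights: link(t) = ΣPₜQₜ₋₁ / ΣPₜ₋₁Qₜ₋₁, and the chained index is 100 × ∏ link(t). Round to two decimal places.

106.69

Link Jan 2012→Feb 2012:
ΣP(Feb 2012)Q(Jan 2012) = 3.19×57 + 20.02×109 = 181.83 + 2182.18 = 2364.01
ΣP(Jan 2012)Q(Jan 2012) = 3.39×57 + 17.95×109 = 193.23 + 1956.55 = 2149.78
link = 2364.01/2149.78 = 1.099652
Link Feb 2012→Mar 2012:
ΣP(Mar 2012)Q(Feb 2012) = 3.59×51 + 19.22×124 = 183.09 + 2383.28 = 2566.37
ΣP(Feb 2012)Q(Feb 2012) = 3.19×51 + 20.02×124 = 162.69 + 2482.48 = 2645.17
link = 2566.37/2645.17 = 0.970210
Chained index = 100 × 1.099652 × 0.970210 = 106.6893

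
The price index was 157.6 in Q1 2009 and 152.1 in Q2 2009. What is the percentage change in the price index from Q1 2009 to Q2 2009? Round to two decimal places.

-3.49%

Change = (152.1 − 157.6) / 157.6 × 100
       = -5.5 / 157.6 × 100 = -3.4898%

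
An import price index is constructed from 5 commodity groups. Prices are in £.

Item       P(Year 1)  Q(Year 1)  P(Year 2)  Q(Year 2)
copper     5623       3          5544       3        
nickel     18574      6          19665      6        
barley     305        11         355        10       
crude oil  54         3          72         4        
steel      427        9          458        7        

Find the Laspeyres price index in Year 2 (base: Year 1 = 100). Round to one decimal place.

Laspeyres price index uses base-period quantities as weights.
ΣP(Year 2)·Q(Year 1) = 5544×3 + 19665×6 + 355×11 + 72×3 + 458×9 = 16632 + 117990 + 3905 + 216 + 4122 = 142865
ΣP(Year 1)·Q(Year 1) = 5623×3 + 18574×6 + 305×11 + 54×3 + 427×9 = 16869 + 111444 + 3355 + 162 + 3843 = 135673
Index = 142865 / 135673 × 100 = 105.3010

105.3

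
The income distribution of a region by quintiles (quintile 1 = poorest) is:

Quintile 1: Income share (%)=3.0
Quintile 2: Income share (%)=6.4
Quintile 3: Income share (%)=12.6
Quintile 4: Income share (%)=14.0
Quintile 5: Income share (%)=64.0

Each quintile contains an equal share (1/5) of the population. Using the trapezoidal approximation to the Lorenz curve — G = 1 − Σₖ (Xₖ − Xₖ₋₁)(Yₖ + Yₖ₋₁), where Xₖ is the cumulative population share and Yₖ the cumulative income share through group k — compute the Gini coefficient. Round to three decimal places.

Cumulative income shares Yₖ: 0.0300, 0.0940, 0.2200, 0.3600, 1.0000
Σ (Xₖ−Xₖ₋₁)(Yₖ+Yₖ₋₁) = (1/5)(0.0300+0.0000) + (1/5)(0.0940+0.0300) + (1/5)(0.2200+0.0940) + (1/5)(0.3600+0.2200) + (1/5)(1.0000+0.3600)
  = 0.0060 + 0.0248 + 0.0628 + 0.1160 + 0.2720 = 0.4816
G = 1 − 0.4816 = 0.5184

0.518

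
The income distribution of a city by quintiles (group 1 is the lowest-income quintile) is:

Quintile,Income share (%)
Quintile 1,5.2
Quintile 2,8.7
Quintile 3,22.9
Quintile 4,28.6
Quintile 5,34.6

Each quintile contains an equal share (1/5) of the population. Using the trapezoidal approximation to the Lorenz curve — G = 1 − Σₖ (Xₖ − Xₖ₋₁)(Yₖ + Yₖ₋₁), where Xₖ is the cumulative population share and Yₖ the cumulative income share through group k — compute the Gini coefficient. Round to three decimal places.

0.315

Cumulative income shares Yₖ: 0.0520, 0.1390, 0.3680, 0.6540, 1.0000
Σ (Xₖ−Xₖ₋₁)(Yₖ+Yₖ₋₁) = (1/5)(0.0520+0.0000) + (1/5)(0.1390+0.0520) + (1/5)(0.3680+0.1390) + (1/5)(0.6540+0.3680) + (1/5)(1.0000+0.6540)
  = 0.0104 + 0.0382 + 0.1014 + 0.2044 + 0.3308 = 0.6852
G = 1 − 0.6852 = 0.3148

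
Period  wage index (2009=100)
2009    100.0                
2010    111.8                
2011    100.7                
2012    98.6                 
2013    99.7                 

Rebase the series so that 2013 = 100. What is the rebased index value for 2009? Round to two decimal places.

100.30

Rebased(2009) = 100.0 / 99.7 × 100 = 100.3009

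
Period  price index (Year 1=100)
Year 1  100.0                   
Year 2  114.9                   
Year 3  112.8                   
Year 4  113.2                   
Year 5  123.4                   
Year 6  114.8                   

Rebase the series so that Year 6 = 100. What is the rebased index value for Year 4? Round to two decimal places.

98.61

Rebased(Year 4) = 113.2 / 114.8 × 100 = 98.6063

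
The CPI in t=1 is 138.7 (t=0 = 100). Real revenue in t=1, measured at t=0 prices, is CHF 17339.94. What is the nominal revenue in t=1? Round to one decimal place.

Nominal = Real × (Index/100) = 17339.94 × (138.7/100)
        = 17339.94 × 1.387 = 24050.4968

24050.5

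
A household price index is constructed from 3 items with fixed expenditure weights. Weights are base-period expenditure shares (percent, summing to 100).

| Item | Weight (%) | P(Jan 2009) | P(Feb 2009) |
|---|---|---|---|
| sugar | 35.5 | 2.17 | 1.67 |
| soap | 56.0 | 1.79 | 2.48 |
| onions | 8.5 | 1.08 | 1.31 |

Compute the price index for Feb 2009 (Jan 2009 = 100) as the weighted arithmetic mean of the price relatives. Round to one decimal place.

115.2

sugar: 35.5 × (1.67/2.17) = 35.5 × 0.769585 = 27.3203
soap: 56.0 × (2.48/1.79) = 56.0 × 1.385475 = 77.5866
onions: 8.5 × (1.31/1.08) = 8.5 × 1.212963 = 10.3102
Index = Σ wᵢ·(p₁ᵢ/p₀ᵢ) = 27.3203 + 77.5866 + 10.3102 = 115.2171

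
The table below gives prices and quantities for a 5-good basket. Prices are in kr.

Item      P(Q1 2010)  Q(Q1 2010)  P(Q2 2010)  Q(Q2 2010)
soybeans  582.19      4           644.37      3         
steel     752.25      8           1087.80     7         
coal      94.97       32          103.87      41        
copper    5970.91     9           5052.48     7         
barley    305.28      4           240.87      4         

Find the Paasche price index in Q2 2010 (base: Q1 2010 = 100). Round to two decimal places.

92.98

Paasche price index uses current-period quantities as weights.
ΣP(Q2 2010)·Q(Q2 2010) = 644.37×3 + 1087.80×7 + 103.87×41 + 5052.48×7 + 240.87×4 = 1933.11 + 7614.6 + 4258.67 + 35367.36 + 963.48 = 50137.22
ΣP(Q1 2010)·Q(Q2 2010) = 582.19×3 + 752.25×7 + 94.97×41 + 5970.91×7 + 305.28×4 = 1746.57 + 5265.75 + 3893.77 + 41796.37 + 1221.12 = 53923.58
Index = 50137.22 / 53923.58 × 100 = 92.9783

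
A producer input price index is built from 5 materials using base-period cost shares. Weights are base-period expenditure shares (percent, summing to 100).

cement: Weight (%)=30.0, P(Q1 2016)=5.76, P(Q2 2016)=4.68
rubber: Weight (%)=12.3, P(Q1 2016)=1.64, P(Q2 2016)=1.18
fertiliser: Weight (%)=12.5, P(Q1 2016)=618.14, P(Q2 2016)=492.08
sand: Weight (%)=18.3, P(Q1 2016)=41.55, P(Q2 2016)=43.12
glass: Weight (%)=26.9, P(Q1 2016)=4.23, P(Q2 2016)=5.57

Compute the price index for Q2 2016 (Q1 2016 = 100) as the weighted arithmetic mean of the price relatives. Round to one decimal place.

cement: 30.0 × (4.68/5.76) = 30.0 × 0.812500 = 24.3750
rubber: 12.3 × (1.18/1.64) = 12.3 × 0.719512 = 8.8500
fertiliser: 12.5 × (492.08/618.14) = 12.5 × 0.796066 = 9.9508
sand: 18.3 × (43.12/41.55) = 18.3 × 1.037786 = 18.9915
glass: 26.9 × (5.57/4.23) = 26.9 × 1.316785 = 35.4215
Index = Σ wᵢ·(p₁ᵢ/p₀ᵢ) = 24.3750 + 8.8500 + 9.9508 + 18.9915 + 35.4215 = 97.5888

97.6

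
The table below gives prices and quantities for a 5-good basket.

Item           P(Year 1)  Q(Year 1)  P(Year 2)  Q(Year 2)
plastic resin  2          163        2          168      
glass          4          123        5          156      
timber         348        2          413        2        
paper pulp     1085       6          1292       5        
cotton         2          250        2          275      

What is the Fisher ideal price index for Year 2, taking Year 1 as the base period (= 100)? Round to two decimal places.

117.42

Laspeyres component (base-period weights):
ΣP(Year 2)Q(Year 1) = 2×163 + 5×123 + 413×2 + 1292×6 + 2×250 = 326 + 615 + 826 + 7752 + 500 = 10019
ΣP(Year 1)Q(Year 1) = 2×163 + 4×123 + 348×2 + 1085×6 + 2×250 = 326 + 492 + 696 + 6510 + 500 = 8524
L = 10019 / 8524 × 100 = 117.5387
Paasche component (current-period weights):
ΣP(Year 2)Q(Year 2) = 2×168 + 5×156 + 413×2 + 1292×5 + 2×275 = 336 + 780 + 826 + 6460 + 550 = 8952
ΣP(Year 1)Q(Year 2) = 2×168 + 4×156 + 348×2 + 1085×5 + 2×275 = 336 + 624 + 696 + 5425 + 550 = 7631
P = 8952 / 7631 × 100 = 117.3110
Fisher = √(L × P) = √(117.5387 × 117.3110) = 117.4248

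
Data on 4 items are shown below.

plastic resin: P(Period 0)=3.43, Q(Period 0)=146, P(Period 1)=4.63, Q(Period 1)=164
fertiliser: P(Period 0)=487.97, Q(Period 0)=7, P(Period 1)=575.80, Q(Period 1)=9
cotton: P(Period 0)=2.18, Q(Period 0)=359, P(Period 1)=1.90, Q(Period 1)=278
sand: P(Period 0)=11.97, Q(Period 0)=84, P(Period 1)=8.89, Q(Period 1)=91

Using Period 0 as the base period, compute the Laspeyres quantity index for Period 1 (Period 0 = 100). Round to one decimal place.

116.6

Laspeyres quantity index uses base-period prices as weights.
ΣP(Period 0)·Q(Period 1) = 3.43×164 + 487.97×9 + 2.18×278 + 11.97×91 = 562.52 + 4391.73 + 606.04 + 1089.27 = 6649.56
ΣP(Period 0)·Q(Period 0) = 3.43×146 + 487.97×7 + 2.18×359 + 11.97×84 = 500.78 + 3415.79 + 782.62 + 1005.48 = 5704.67
Index = 6649.56 / 5704.67 × 100 = 116.5634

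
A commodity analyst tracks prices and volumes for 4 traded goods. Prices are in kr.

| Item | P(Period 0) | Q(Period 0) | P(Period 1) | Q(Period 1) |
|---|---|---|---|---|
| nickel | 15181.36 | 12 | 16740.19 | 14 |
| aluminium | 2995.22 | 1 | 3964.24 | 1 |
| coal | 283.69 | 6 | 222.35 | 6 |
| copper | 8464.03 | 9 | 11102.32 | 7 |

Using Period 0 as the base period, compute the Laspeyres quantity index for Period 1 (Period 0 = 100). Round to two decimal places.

Laspeyres quantity index uses base-period prices as weights.
ΣP(Period 0)·Q(Period 1) = 15181.36×14 + 2995.22×1 + 283.69×6 + 8464.03×7 = 212539.04 + 2995.22 + 1702.14 + 59248.21 = 276484.61
ΣP(Period 0)·Q(Period 0) = 15181.36×12 + 2995.22×1 + 283.69×6 + 8464.03×9 = 182176.32 + 2995.22 + 1702.14 + 76176.27 = 263049.95
Index = 276484.61 / 263049.95 × 100 = 105.1073

105.11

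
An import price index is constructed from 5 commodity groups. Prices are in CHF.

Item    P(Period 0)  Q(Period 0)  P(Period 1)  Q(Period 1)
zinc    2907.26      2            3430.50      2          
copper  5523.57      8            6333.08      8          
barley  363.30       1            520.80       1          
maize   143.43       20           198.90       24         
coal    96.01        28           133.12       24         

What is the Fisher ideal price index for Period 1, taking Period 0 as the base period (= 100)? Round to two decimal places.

117.61

Laspeyres component (base-period weights):
ΣP(Period 1)Q(Period 0) = 3430.50×2 + 6333.08×8 + 520.80×1 + 198.90×20 + 133.12×28 = 6861 + 50664.64 + 520.8 + 3978 + 3727.36 = 65751.8
ΣP(Period 0)Q(Period 0) = 2907.26×2 + 5523.57×8 + 363.30×1 + 143.43×20 + 96.01×28 = 5814.52 + 44188.56 + 363.3 + 2868.6 + 2688.28 = 55923.26
L = 65751.8 / 55923.26 × 100 = 117.5750
Paasche component (current-period weights):
ΣP(Period 1)Q(Period 1) = 3430.50×2 + 6333.08×8 + 520.80×1 + 198.90×24 + 133.12×24 = 6861 + 50664.64 + 520.8 + 4773.6 + 3194.88 = 66014.92
ΣP(Period 0)Q(Period 1) = 2907.26×2 + 5523.57×8 + 363.30×1 + 143.43×24 + 96.01×24 = 5814.52 + 44188.56 + 363.3 + 3442.32 + 2304.24 = 56112.94
P = 66014.92 / 56112.94 × 100 = 117.6465
Fisher = √(L × P) = √(117.5750 × 117.6465) = 117.6108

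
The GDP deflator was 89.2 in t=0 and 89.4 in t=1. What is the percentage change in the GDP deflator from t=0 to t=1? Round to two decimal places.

0.22%

Change = (89.4 − 89.2) / 89.2 × 100
       = 0.2 / 89.2 × 100 = 0.2242%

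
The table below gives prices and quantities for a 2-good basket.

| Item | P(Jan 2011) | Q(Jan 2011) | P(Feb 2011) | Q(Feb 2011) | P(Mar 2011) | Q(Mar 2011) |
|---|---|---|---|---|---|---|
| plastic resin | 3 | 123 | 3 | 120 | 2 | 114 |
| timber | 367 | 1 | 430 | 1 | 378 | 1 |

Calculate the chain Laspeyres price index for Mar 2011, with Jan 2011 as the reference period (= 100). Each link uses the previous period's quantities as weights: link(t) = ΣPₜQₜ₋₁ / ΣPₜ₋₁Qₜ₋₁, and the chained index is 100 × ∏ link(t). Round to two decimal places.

84.92

Link Jan 2011→Feb 2011:
ΣP(Feb 2011)Q(Jan 2011) = 3×123 + 430×1 = 369 + 430 = 799
ΣP(Jan 2011)Q(Jan 2011) = 3×123 + 367×1 = 369 + 367 = 736
link = 799/736 = 1.085598
Link Feb 2011→Mar 2011:
ΣP(Mar 2011)Q(Feb 2011) = 2×120 + 378×1 = 240 + 378 = 618
ΣP(Feb 2011)Q(Feb 2011) = 3×120 + 430×1 = 360 + 430 = 790
link = 618/790 = 0.782278
Chained index = 100 × 1.085598 × 0.782278 = 84.9240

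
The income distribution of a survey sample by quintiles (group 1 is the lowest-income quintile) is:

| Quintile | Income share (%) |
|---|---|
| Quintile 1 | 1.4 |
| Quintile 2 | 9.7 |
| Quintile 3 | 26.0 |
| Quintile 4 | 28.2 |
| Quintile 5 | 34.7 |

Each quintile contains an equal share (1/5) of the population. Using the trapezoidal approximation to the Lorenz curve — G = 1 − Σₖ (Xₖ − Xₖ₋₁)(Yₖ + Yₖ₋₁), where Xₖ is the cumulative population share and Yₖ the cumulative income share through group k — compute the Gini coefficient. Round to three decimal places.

0.340

Cumulative income shares Yₖ: 0.0140, 0.1110, 0.3710, 0.6530, 1.0000
Σ (Xₖ−Xₖ₋₁)(Yₖ+Yₖ₋₁) = (1/5)(0.0140+0.0000) + (1/5)(0.1110+0.0140) + (1/5)(0.3710+0.1110) + (1/5)(0.6530+0.3710) + (1/5)(1.0000+0.6530)
  = 0.0028 + 0.0250 + 0.0964 + 0.2048 + 0.3306 = 0.6596
G = 1 − 0.6596 = 0.3404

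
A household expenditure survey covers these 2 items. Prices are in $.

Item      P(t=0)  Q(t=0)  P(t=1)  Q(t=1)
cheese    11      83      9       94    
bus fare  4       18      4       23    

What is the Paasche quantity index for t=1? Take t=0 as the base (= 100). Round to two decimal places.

Paasche quantity index uses current-period prices as weights.
ΣP(t=1)·Q(t=1) = 9×94 + 4×23 = 846 + 92 = 938
ΣP(t=1)·Q(t=0) = 9×83 + 4×18 = 747 + 72 = 819
Index = 938 / 819 × 100 = 114.5299

114.53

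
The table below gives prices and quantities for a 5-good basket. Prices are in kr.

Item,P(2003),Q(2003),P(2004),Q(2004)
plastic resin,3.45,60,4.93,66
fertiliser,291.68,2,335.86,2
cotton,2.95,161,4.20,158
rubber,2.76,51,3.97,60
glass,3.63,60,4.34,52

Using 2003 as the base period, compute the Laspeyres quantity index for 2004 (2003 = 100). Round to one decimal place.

100.5

Laspeyres quantity index uses base-period prices as weights.
ΣP(2003)·Q(2004) = 3.45×66 + 291.68×2 + 2.95×158 + 2.76×60 + 3.63×52 = 227.7 + 583.36 + 466.1 + 165.6 + 188.76 = 1631.52
ΣP(2003)·Q(2003) = 3.45×60 + 291.68×2 + 2.95×161 + 2.76×51 + 3.63×60 = 207 + 583.36 + 474.95 + 140.76 + 217.8 = 1623.87
Index = 1631.52 / 1623.87 × 100 = 100.4711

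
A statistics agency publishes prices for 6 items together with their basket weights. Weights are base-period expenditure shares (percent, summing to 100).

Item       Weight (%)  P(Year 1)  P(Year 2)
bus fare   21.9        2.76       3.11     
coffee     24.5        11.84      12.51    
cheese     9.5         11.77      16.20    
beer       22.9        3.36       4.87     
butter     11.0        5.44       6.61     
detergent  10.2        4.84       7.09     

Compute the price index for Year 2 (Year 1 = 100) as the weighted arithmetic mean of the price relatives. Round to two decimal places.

125.14

bus fare: 21.9 × (3.11/2.76) = 21.9 × 1.126812 = 24.6772
coffee: 24.5 × (12.51/11.84) = 24.5 × 1.056588 = 25.8864
cheese: 9.5 × (16.20/11.77) = 9.5 × 1.376381 = 13.0756
beer: 22.9 × (4.87/3.36) = 22.9 × 1.449405 = 33.1914
butter: 11.0 × (6.61/5.44) = 11.0 × 1.215074 = 13.3658
detergent: 10.2 × (7.09/4.84) = 10.2 × 1.464876 = 14.9417
Index = Σ wᵢ·(p₁ᵢ/p₀ᵢ) = 24.6772 + 25.8864 + 13.0756 + 33.1914 + 13.3658 + 14.9417 = 125.1381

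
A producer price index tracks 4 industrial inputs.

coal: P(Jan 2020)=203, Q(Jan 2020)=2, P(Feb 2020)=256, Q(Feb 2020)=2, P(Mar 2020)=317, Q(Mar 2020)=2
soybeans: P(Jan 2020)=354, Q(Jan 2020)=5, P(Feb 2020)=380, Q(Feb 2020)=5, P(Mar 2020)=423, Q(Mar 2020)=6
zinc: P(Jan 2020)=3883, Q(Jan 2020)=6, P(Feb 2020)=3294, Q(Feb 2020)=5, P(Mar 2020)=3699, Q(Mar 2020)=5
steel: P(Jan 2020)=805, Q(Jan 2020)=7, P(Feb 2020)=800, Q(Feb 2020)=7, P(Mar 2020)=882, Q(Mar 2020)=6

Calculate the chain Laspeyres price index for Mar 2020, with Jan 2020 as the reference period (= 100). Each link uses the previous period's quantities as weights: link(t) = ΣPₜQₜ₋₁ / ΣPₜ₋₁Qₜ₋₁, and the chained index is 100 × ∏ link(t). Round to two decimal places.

Link Jan 2020→Feb 2020:
ΣP(Feb 2020)Q(Jan 2020) = 256×2 + 380×5 + 3294×6 + 800×7 = 512 + 1900 + 19764 + 5600 = 27776
ΣP(Jan 2020)Q(Jan 2020) = 203×2 + 354×5 + 3883×6 + 805×7 = 406 + 1770 + 23298 + 5635 = 31109
link = 27776/31109 = 0.892861
Link Feb 2020→Mar 2020:
ΣP(Mar 2020)Q(Feb 2020) = 317×2 + 423×5 + 3699×5 + 882×7 = 634 + 2115 + 18495 + 6174 = 27418
ΣP(Feb 2020)Q(Feb 2020) = 256×2 + 380×5 + 3294×5 + 800×7 = 512 + 1900 + 16470 + 5600 = 24482
link = 27418/24482 = 1.119925
Chained index = 100 × 0.892861 × 1.119925 = 99.9937

99.99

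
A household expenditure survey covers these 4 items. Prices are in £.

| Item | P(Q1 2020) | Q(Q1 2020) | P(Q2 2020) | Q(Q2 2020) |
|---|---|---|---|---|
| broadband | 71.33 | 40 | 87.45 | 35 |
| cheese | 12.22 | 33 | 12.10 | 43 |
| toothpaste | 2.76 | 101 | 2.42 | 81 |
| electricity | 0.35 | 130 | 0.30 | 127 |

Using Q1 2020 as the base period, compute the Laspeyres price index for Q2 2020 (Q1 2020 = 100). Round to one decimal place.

Laspeyres price index uses base-period quantities as weights.
ΣP(Q2 2020)·Q(Q1 2020) = 87.45×40 + 12.10×33 + 2.42×101 + 0.30×130 = 3498 + 399.3 + 244.42 + 39 = 4180.72
ΣP(Q1 2020)·Q(Q1 2020) = 71.33×40 + 12.22×33 + 2.76×101 + 0.35×130 = 2853.2 + 403.26 + 278.76 + 45.5 = 3580.72
Index = 4180.72 / 3580.72 × 100 = 116.7564

116.8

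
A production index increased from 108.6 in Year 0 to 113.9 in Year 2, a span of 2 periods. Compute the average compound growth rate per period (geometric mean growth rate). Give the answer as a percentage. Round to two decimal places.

2.41%

Growth factor = (113.9/108.6)^(1/2) = (1.048803)^(1/2) = 1.024111
Growth rate = 1.024111 − 1 = 0.024111 = 2.4111%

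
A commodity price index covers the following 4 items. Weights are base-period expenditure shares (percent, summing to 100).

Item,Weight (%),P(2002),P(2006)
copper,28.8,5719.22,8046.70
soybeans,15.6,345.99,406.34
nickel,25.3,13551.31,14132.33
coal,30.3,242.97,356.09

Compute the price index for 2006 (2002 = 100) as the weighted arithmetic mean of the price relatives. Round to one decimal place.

copper: 28.8 × (8046.70/5719.22) = 28.8 × 1.406958 = 40.5204
soybeans: 15.6 × (406.34/345.99) = 15.6 × 1.174427 = 18.3211
nickel: 25.3 × (14132.33/13551.31) = 25.3 × 1.042876 = 26.3848
coal: 30.3 × (356.09/242.97) = 30.3 × 1.465572 = 44.4068
Index = Σ wᵢ·(p₁ᵢ/p₀ᵢ) = 40.5204 + 18.3211 + 26.3848 + 44.4068 = 129.6330

129.6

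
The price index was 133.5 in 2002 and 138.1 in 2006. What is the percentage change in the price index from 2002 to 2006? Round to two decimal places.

Change = (138.1 − 133.5) / 133.5 × 100
       = 4.6 / 133.5 × 100 = 3.4457%

3.45%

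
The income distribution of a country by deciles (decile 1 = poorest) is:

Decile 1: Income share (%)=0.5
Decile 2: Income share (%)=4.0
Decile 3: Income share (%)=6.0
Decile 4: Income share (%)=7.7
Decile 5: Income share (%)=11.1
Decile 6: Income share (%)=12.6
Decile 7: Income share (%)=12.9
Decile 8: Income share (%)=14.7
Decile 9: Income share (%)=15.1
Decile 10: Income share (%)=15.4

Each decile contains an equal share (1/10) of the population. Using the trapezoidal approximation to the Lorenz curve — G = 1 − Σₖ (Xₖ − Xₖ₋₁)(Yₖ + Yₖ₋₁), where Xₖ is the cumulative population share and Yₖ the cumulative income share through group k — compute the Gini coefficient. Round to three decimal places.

Cumulative income shares Yₖ: 0.0050, 0.0450, 0.1050, 0.1820, 0.2930, 0.4190, 0.5480, 0.6950, 0.8460, 1.0000
Σ (Xₖ−Xₖ₋₁)(Yₖ+Yₖ₋₁) = (1/10)(0.0050+0.0000) + (1/10)(0.0450+0.0050) + (1/10)(0.1050+0.0450) + (1/10)(0.1820+0.1050) + (1/10)(0.2930+0.1820) + (1/10)(0.4190+0.2930) + (1/10)(0.5480+0.4190) + (1/10)(0.6950+0.5480) + (1/10)(0.8460+0.6950) + (1/10)(1.0000+0.8460)
  = 0.0005 + 0.0050 + 0.0150 + 0.0287 + 0.0475 + 0.0712 + 0.0967 + 0.1243 + 0.1541 + 0.1846 = 0.7276
G = 1 − 0.7276 = 0.2724

0.272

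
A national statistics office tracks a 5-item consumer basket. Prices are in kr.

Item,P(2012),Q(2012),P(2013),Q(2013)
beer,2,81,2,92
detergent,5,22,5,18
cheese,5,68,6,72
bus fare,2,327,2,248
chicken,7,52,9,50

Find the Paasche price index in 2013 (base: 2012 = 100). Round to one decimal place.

Paasche price index uses current-period quantities as weights.
ΣP(2013)·Q(2013) = 2×92 + 5×18 + 6×72 + 2×248 + 9×50 = 184 + 90 + 432 + 496 + 450 = 1652
ΣP(2012)·Q(2013) = 2×92 + 5×18 + 5×72 + 2×248 + 7×50 = 184 + 90 + 360 + 496 + 350 = 1480
Index = 1652 / 1480 × 100 = 111.6216

111.6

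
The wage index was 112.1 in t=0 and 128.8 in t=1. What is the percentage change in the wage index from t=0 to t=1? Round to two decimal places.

Change = (128.8 − 112.1) / 112.1 × 100
       = 16.7 / 112.1 × 100 = 14.8974%

14.90%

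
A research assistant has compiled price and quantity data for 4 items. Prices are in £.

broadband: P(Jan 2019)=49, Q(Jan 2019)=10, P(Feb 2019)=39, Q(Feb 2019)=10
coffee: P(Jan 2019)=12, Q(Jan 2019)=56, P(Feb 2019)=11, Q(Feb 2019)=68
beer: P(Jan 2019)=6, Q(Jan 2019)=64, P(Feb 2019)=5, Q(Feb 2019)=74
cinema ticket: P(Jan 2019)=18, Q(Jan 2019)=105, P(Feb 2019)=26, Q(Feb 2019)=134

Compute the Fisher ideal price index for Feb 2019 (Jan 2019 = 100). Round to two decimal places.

118.99

Laspeyres component (base-period weights):
ΣP(Feb 2019)Q(Jan 2019) = 39×10 + 11×56 + 5×64 + 26×105 = 390 + 616 + 320 + 2730 = 4056
ΣP(Jan 2019)Q(Jan 2019) = 49×10 + 12×56 + 6×64 + 18×105 = 490 + 672 + 384 + 1890 = 3436
L = 4056 / 3436 × 100 = 118.0442
Paasche component (current-period weights):
ΣP(Feb 2019)Q(Feb 2019) = 39×10 + 11×68 + 5×74 + 26×134 = 390 + 748 + 370 + 3484 = 4992
ΣP(Jan 2019)Q(Feb 2019) = 49×10 + 12×68 + 6×74 + 18×134 = 490 + 816 + 444 + 2412 = 4162
P = 4992 / 4162 × 100 = 119.9423
Fisher = √(L × P) = √(118.0442 × 119.9423) = 118.9895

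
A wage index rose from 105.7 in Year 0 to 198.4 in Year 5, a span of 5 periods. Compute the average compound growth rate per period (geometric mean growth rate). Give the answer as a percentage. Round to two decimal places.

13.42%

Growth factor = (198.4/105.7)^(1/5) = (1.877010)^(1/5) = 1.134210
Growth rate = 1.134210 − 1 = 0.134210 = 13.4210%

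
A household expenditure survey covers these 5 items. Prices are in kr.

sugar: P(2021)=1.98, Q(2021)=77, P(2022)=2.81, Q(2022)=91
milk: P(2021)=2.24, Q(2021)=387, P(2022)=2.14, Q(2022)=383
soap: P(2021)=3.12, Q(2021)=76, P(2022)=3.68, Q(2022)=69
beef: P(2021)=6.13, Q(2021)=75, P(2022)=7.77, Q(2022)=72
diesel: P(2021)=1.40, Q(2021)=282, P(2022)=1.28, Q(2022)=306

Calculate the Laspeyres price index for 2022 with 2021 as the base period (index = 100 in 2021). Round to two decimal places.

107.43

Laspeyres price index uses base-period quantities as weights.
ΣP(2022)·Q(2021) = 2.81×77 + 2.14×387 + 3.68×76 + 7.77×75 + 1.28×282 = 216.37 + 828.18 + 279.68 + 582.75 + 360.96 = 2267.94
ΣP(2021)·Q(2021) = 1.98×77 + 2.24×387 + 3.12×76 + 6.13×75 + 1.40×282 = 152.46 + 866.88 + 237.12 + 459.75 + 394.8 = 2111.01
Index = 2267.94 / 2111.01 × 100 = 107.4339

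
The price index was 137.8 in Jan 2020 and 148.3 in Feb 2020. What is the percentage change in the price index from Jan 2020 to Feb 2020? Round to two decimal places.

Change = (148.3 − 137.8) / 137.8 × 100
       = 10.5 / 137.8 × 100 = 7.6197%

7.62%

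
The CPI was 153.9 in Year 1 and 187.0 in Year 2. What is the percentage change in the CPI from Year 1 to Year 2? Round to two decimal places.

21.51%

Change = (187.0 − 153.9) / 153.9 × 100
       = 33.1 / 153.9 × 100 = 21.5075%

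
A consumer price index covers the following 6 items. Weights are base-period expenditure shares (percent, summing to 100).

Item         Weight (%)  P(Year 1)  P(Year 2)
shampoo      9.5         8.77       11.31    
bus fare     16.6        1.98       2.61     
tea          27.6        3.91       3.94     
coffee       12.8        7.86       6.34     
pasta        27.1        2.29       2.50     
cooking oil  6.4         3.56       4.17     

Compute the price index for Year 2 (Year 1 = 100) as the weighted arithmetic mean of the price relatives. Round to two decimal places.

shampoo: 9.5 × (11.31/8.77) = 9.5 × 1.289624 = 12.2514
bus fare: 16.6 × (2.61/1.98) = 16.6 × 1.318182 = 21.8818
tea: 27.6 × (3.94/3.91) = 27.6 × 1.007673 = 27.8118
coffee: 12.8 × (6.34/7.86) = 12.8 × 0.806616 = 10.3247
pasta: 27.1 × (2.50/2.29) = 27.1 × 1.091703 = 29.5852
cooking oil: 6.4 × (4.17/3.56) = 6.4 × 1.171348 = 7.4966
Index = Σ wᵢ·(p₁ᵢ/p₀ᵢ) = 12.2514 + 21.8818 + 27.8118 + 10.3247 + 29.5852 + 7.4966 = 109.3515

109.35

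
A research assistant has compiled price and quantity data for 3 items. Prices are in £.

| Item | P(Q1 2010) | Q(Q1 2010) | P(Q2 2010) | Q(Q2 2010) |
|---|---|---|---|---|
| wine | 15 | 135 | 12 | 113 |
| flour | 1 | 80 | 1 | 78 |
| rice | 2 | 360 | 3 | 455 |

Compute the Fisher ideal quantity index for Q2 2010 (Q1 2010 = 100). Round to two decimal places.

97.79

Laspeyres component (base-period weights):
ΣP(Q1 2010)Q(Q2 2010) = 15×113 + 1×78 + 2×455 = 1695 + 78 + 910 = 2683
ΣP(Q1 2010)Q(Q1 2010) = 15×135 + 1×80 + 2×360 = 2025 + 80 + 720 = 2825
L = 2683 / 2825 × 100 = 94.9735
Paasche component (current-period weights):
ΣP(Q2 2010)Q(Q2 2010) = 12×113 + 1×78 + 3×455 = 1356 + 78 + 1365 = 2799
ΣP(Q2 2010)Q(Q1 2010) = 12×135 + 1×80 + 3×360 = 1620 + 80 + 1080 = 2780
P = 2799 / 2780 × 100 = 100.6835
Fisher = √(L × P) = √(94.9735 × 100.6835) = 97.7868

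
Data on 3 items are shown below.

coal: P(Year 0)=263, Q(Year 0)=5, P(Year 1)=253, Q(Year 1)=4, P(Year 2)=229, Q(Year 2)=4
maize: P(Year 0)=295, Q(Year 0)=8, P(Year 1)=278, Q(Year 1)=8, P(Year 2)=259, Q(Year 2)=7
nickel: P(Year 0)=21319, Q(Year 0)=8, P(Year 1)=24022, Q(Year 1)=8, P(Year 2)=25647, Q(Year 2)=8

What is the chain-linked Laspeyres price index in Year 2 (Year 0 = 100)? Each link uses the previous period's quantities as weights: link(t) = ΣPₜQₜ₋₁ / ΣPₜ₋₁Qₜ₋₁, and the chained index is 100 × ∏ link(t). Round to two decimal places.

Link Year 0→Year 1:
ΣP(Year 1)Q(Year 0) = 253×5 + 278×8 + 24022×8 = 1265 + 2224 + 192176 = 195665
ΣP(Year 0)Q(Year 0) = 263×5 + 295×8 + 21319×8 = 1315 + 2360 + 170552 = 174227
link = 195665/174227 = 1.123046
Link Year 1→Year 2:
ΣP(Year 2)Q(Year 1) = 229×4 + 259×8 + 25647×8 = 916 + 2072 + 205176 = 208164
ΣP(Year 1)Q(Year 1) = 253×4 + 278×8 + 24022×8 = 1012 + 2224 + 192176 = 195412
link = 208164/195412 = 1.065257
Chained index = 100 × 1.123046 × 1.065257 = 119.6333

119.63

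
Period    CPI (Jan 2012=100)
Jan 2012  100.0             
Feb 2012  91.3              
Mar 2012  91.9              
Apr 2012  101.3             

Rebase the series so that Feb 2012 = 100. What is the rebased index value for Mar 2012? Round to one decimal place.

100.7

Rebased(Mar 2012) = 91.9 / 91.3 × 100 = 100.6572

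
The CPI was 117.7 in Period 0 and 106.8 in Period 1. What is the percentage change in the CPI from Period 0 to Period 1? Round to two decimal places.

-9.26%

Change = (106.8 − 117.7) / 117.7 × 100
       = -10.9 / 117.7 × 100 = -9.2608%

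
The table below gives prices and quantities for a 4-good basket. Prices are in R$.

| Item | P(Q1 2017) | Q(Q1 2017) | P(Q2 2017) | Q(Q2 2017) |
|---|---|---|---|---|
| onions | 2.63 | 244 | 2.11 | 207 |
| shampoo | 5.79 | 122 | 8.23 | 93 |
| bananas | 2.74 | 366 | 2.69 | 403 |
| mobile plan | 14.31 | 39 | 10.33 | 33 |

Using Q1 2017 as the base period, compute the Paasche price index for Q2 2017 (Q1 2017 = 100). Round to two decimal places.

98.79

Paasche price index uses current-period quantities as weights.
ΣP(Q2 2017)·Q(Q2 2017) = 2.11×207 + 8.23×93 + 2.69×403 + 10.33×33 = 436.77 + 765.39 + 1084.07 + 340.89 = 2627.12
ΣP(Q1 2017)·Q(Q2 2017) = 2.63×207 + 5.79×93 + 2.74×403 + 14.31×33 = 544.41 + 538.47 + 1104.22 + 472.23 = 2659.33
Index = 2627.12 / 2659.33 × 100 = 98.7888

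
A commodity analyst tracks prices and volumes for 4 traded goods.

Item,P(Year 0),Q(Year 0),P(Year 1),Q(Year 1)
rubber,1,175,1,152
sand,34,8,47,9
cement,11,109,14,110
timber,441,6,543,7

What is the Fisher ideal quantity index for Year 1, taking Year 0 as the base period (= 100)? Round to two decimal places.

110.84

Laspeyres component (base-period weights):
ΣP(Year 0)Q(Year 1) = 1×152 + 34×9 + 11×110 + 441×7 = 152 + 306 + 1210 + 3087 = 4755
ΣP(Year 0)Q(Year 0) = 1×175 + 34×8 + 11×109 + 441×6 = 175 + 272 + 1199 + 2646 = 4292
L = 4755 / 4292 × 100 = 110.7875
Paasche component (current-period weights):
ΣP(Year 1)Q(Year 1) = 1×152 + 47×9 + 14×110 + 543×7 = 152 + 423 + 1540 + 3801 = 5916
ΣP(Year 1)Q(Year 0) = 1×175 + 47×8 + 14×109 + 543×6 = 175 + 376 + 1526 + 3258 = 5335
P = 5916 / 5335 × 100 = 110.8903
Fisher = √(L × P) = √(110.7875 × 110.8903) = 110.8389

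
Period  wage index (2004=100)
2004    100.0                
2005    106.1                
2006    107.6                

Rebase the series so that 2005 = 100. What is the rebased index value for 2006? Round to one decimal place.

101.4

Rebased(2006) = 107.6 / 106.1 × 100 = 101.4138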